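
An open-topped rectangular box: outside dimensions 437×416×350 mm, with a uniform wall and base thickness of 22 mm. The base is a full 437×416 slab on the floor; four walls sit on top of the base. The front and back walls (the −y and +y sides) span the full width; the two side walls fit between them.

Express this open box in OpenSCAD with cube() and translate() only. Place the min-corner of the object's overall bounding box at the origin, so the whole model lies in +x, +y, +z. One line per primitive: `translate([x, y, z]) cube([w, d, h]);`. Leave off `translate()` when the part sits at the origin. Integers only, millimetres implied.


cube([437, 416, 22]);
translate([0, 0, 22]) cube([437, 22, 328]);
translate([0, 394, 22]) cube([437, 22, 328]);
translate([0, 22, 22]) cube([22, 372, 328]);
translate([415, 22, 22]) cube([22, 372, 328]);


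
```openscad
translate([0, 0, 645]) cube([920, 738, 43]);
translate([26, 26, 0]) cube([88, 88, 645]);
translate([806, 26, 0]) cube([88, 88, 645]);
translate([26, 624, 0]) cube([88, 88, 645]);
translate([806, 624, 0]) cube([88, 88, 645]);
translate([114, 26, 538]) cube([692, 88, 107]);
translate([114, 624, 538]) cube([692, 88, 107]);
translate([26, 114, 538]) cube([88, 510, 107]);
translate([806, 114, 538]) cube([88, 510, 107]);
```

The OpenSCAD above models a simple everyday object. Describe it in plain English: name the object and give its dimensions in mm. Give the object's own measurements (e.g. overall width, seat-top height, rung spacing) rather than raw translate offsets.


A rectangular dining table. The top is 920×738×43 mm with its upper surface at z = 688 mm. It stands on four 88×88 mm square legs, each inset 26 mm from the nearest pair of top edges, running from the floor to the underside of the top. Four apron rails, 88 mm thick and 107 mm tall, run between adjacent legs with their top edges flush with the underside of the top and their outer faces flush with the legs' outer faces.


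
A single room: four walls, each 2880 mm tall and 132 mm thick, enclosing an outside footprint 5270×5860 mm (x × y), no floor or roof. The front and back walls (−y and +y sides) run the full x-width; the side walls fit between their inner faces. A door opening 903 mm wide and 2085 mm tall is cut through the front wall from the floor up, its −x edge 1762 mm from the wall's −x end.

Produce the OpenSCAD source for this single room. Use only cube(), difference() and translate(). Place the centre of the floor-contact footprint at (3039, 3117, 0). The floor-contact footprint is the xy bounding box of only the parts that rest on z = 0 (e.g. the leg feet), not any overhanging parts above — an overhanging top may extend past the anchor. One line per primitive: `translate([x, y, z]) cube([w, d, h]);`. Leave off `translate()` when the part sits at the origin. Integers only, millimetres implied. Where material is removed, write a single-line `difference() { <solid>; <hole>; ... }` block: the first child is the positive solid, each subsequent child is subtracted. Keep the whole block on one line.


difference() { translate([404, 187, 0]) cube([5270, 132, 2880]); translate([2166, 187, 0]) cube([903, 132, 2085]); }
translate([404, 5915, 0]) cube([5270, 132, 2880]);
translate([404, 319, 0]) cube([132, 5596, 2880]);
translate([5542, 319, 0]) cube([132, 5596, 2880]);


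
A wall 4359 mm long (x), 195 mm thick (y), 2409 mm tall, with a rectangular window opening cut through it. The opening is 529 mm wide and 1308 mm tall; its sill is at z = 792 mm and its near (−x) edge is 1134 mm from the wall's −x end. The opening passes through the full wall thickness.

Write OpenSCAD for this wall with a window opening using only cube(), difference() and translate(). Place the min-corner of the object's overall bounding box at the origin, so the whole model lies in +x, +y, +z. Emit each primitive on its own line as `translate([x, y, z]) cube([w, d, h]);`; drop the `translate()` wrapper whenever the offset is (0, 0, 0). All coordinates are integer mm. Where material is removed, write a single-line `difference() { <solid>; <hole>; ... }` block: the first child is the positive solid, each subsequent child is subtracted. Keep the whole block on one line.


difference() { cube([4359, 195, 2409]); translate([1134, 0, 792]) cube([529, 195, 1308]); }


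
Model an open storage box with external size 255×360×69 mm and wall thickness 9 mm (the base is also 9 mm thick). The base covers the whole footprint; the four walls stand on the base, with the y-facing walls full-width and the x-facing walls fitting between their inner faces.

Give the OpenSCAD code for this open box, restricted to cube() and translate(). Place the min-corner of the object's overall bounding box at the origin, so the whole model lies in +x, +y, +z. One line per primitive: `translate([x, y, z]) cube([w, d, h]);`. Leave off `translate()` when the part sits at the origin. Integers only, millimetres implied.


cube([255, 360, 9]);
translate([0, 0, 9]) cube([255, 9, 60]);
translate([0, 351, 9]) cube([255, 9, 60]);
translate([0, 9, 9]) cube([9, 342, 60]);
translate([246, 9, 9]) cube([9, 342, 60]);


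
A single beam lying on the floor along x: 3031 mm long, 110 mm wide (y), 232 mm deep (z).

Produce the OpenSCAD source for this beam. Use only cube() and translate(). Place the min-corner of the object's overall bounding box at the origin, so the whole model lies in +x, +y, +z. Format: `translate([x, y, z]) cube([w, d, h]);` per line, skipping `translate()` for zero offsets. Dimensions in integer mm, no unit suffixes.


cube([3031, 110, 232]);


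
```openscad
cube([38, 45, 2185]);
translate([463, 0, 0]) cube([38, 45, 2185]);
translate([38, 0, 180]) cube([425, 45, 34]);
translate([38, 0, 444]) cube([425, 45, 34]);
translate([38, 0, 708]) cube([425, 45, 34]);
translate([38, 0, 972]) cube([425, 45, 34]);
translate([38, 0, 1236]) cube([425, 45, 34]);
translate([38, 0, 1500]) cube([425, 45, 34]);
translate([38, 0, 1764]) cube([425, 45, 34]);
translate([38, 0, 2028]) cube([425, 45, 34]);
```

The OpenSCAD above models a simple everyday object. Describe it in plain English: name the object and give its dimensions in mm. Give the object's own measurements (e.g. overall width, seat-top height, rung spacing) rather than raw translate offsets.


A straight ladder. Two 38×45 mm vertical rails, 2185 mm tall, stand 501 mm apart (outside-to-outside) with their front faces coplanar on the −y side. 8 rungs, each 45 mm deep and 34 mm tall, span between the inner faces of the rails, front faces flush with the rails. The lowest rung's underside is at z = 180 mm and rungs are spaced 264 mm apart (underside to underside).


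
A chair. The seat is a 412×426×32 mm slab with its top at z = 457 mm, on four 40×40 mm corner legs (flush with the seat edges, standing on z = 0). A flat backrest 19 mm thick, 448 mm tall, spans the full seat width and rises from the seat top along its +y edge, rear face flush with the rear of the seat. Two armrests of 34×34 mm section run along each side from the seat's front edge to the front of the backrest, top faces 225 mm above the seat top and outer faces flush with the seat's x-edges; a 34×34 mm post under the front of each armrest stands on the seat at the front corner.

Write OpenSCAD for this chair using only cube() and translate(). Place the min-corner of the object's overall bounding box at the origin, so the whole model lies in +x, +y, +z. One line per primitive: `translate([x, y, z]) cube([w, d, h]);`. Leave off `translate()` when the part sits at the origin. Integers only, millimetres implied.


translate([0, 0, 425]) cube([412, 426, 32]);
cube([40, 40, 425]);
translate([372, 0, 0]) cube([40, 40, 425]);
translate([0, 386, 0]) cube([40, 40, 425]);
translate([372, 386, 0]) cube([40, 40, 425]);
translate([0, 407, 457]) cube([412, 19, 448]);
translate([0, 0, 648]) cube([34, 407, 34]);
translate([378, 0, 648]) cube([34, 407, 34]);
translate([0, 0, 457]) cube([34, 34, 191]);
translate([378, 0, 457]) cube([34, 34, 191]);


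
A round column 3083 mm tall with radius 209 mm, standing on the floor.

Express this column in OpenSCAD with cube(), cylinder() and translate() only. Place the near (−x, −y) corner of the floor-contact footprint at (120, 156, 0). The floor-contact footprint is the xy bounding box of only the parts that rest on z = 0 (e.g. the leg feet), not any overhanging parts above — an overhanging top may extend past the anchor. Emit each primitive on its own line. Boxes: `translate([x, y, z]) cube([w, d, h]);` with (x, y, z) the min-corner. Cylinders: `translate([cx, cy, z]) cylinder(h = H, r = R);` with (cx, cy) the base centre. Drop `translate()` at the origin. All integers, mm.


translate([329, 365, 0]) cylinder(h = 3083, r = 209);


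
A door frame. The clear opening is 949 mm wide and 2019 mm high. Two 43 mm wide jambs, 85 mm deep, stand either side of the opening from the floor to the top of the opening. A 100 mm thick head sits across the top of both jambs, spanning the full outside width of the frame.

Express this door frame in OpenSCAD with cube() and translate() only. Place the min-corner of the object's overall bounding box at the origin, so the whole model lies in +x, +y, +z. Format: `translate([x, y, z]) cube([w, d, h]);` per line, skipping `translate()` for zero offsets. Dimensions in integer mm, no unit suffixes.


cube([43, 85, 2019]);
translate([992, 0, 0]) cube([43, 85, 2019]);
translate([0, 0, 2019]) cube([1035, 85, 100]);


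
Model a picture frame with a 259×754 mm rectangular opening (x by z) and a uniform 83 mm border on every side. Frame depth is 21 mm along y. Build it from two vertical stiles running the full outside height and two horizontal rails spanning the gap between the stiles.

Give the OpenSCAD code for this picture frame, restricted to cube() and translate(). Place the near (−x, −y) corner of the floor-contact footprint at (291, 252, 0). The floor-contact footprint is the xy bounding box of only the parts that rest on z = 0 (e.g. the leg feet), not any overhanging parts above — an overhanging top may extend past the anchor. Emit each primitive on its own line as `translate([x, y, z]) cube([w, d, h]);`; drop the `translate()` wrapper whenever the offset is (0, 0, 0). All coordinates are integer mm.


translate([291, 252, 0]) cube([83, 21, 920]);
translate([633, 252, 0]) cube([83, 21, 920]);
translate([374, 252, 0]) cube([259, 21, 83]);
translate([374, 252, 837]) cube([259, 21, 83]);


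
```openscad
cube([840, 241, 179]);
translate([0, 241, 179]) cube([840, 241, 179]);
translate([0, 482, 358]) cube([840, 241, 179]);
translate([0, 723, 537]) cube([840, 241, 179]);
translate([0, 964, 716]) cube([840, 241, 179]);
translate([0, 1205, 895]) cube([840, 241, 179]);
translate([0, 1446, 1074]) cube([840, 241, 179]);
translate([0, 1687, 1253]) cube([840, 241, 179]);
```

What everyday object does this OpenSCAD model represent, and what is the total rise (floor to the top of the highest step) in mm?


A staircase. The total rise is 1432 mm.

8 identical blocks, each offset up and back from the previous — a staircase. Each step is 179 mm tall and there are 8 of them, so the total rise is 8 × 179 = 1432 mm.


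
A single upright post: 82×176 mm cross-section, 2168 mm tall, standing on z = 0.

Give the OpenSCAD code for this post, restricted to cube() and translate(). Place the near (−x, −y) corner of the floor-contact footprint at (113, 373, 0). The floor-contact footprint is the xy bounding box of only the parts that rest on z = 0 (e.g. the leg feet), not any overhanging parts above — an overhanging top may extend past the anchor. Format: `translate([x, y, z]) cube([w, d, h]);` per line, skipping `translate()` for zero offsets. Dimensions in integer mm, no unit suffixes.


translate([113, 373, 0]) cube([82, 176, 2168]);


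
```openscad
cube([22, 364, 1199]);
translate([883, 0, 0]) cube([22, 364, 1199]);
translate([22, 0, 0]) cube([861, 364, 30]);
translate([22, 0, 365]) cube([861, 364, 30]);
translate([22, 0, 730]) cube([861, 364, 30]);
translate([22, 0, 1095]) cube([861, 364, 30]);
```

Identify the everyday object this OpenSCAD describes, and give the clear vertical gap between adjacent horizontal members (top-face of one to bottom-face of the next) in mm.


A bookshelf. The clear shelf gap is 335 mm.

Two tall side panels with 4 horizontal boards between them — a bookshelf. The first two shelf undersides are at z = 0 and z = 365; with shelf thickness 30, the clear gap is 365 − 0 − 30 = 335 mm.


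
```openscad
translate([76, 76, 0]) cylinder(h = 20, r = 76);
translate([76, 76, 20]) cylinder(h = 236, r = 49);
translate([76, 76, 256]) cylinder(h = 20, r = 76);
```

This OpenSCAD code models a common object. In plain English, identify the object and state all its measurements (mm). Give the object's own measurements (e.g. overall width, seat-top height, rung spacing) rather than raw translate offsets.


A spool: two coaxial disc flanges of radius 76 mm and thickness 20 mm, joined by a core cylinder of radius 49 mm and height 236 mm. The lower flange rests on z = 0 and the three cylinders share a vertical axis.


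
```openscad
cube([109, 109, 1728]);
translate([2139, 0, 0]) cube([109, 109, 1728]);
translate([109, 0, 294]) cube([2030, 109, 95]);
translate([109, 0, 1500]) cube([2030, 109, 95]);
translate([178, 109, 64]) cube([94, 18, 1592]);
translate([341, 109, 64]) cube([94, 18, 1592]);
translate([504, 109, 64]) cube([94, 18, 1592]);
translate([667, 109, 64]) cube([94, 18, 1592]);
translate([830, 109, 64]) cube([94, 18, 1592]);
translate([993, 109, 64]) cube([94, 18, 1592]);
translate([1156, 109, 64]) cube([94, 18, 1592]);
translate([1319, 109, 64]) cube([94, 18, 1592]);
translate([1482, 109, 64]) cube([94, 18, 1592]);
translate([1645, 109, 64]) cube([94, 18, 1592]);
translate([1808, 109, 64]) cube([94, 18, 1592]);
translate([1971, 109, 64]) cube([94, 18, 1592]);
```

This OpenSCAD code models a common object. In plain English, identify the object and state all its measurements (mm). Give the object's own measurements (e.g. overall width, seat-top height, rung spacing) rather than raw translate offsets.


A fence section. Two 109×109 mm posts, 1728 mm tall, stand on the floor with a clear span of 2030 mm between their inner faces. Two horizontal rails of 109×95 mm section span the gap between the posts with their undersides at z = 294 mm and z = 1500 mm, flush with the posts' −y face. 12 pickets, each 94 mm wide, 18 mm thick and 1592 mm tall, are fixed to the +y face of the rails with their bottoms at z = 64 mm, spaced across the span with a 69 mm gap after the −x post and between neighbouring pickets, with 74 mm left before the +x post.


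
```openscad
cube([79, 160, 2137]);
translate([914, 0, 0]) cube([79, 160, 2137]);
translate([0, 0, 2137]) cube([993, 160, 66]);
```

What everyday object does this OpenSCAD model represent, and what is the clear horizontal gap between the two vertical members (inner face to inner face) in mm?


A door frame. The clear opening width is 835 mm.

Two 2137 mm tall posts with a header on top — a door frame. The left jamb is 79 mm wide at x = 0; the right jamb starts at x = 914. The clear opening is 914 − 79 = 835 mm.


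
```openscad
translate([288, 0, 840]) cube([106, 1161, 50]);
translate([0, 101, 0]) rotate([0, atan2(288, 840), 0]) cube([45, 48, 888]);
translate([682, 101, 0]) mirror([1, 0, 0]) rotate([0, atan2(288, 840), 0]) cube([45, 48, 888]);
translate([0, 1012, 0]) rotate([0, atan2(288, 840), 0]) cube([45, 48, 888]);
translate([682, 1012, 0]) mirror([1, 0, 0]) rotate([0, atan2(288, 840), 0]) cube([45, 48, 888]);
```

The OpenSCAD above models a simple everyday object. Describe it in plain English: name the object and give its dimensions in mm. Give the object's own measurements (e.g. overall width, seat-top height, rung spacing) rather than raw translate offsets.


A sawhorse. A 106×1161×50 mm beam (x, y, z) sits on two A-frame leg pairs. Each pair is two raked legs of 45×48 mm section (48 mm along y) splaying symmetrically in x. Each leg rises 840 mm vertically over 288 mm of horizontal reach and is 888 mm long along its own axis. Every leg's outer bottom edge rests on the floor and its outer top edge meets a bottom edge of the beam — the left legs (tilting toward +x) meet the beam's −x bottom edge, the right legs (their mirror images, tilting toward −x) meet its +x bottom edge — so the leg tops tuck under the beam, the beam's underside is 840 mm above the floor, and the feet are 682 mm apart outside-to-outside with the beam centred between them. The two leg pairs are set in 101 mm from either end of the beam.


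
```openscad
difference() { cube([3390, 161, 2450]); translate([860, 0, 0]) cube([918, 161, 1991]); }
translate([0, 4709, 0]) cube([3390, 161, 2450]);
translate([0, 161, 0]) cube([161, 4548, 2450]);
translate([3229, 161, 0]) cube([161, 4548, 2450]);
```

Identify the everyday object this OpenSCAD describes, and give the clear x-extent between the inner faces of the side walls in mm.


A single room. The interior width is 3068 mm.

Four walls enclosing a rectangle with a door in the front wall — a room. Outside width 3390 minus two 161 mm walls gives 3068 mm.


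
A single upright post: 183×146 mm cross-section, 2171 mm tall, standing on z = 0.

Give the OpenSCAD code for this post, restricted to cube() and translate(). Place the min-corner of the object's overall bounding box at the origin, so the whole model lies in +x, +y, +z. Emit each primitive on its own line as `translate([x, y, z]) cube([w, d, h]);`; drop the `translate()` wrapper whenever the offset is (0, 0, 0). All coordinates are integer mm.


cube([183, 146, 2171]);


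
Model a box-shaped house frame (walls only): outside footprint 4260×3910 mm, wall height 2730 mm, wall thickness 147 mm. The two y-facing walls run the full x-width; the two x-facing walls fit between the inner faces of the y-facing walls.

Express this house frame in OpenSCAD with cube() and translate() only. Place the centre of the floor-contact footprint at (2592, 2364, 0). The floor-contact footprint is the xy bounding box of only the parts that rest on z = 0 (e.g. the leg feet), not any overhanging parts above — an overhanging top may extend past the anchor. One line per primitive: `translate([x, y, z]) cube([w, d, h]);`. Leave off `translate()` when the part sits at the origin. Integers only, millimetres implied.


translate([462, 409, 0]) cube([4260, 147, 2730]);
translate([462, 4172, 0]) cube([4260, 147, 2730]);
translate([462, 556, 0]) cube([147, 3616, 2730]);
translate([4575, 556, 0]) cube([147, 3616, 2730]);


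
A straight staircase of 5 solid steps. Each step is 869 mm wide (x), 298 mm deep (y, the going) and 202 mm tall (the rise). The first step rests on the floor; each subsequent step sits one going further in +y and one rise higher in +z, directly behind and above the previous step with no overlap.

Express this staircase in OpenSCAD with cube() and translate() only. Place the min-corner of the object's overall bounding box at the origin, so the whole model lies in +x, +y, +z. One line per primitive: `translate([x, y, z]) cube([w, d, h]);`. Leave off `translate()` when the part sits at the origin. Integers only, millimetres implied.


cube([869, 298, 202]);
translate([0, 298, 202]) cube([869, 298, 202]);
translate([0, 596, 404]) cube([869, 298, 202]);
translate([0, 894, 606]) cube([869, 298, 202]);
translate([0, 1192, 808]) cube([869, 298, 202]);


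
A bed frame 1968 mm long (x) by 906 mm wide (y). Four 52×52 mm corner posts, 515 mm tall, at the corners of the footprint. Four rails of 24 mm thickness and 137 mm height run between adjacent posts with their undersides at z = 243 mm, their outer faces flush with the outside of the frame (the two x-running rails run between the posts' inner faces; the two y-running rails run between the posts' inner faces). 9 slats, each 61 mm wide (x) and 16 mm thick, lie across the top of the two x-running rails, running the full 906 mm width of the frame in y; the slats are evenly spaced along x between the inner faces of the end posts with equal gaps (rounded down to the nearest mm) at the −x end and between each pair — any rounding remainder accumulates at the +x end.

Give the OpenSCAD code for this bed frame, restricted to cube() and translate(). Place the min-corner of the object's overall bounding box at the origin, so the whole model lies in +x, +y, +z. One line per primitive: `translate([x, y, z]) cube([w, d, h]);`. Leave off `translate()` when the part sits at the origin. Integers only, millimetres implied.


cube([52, 52, 515]);
translate([0, 854, 0]) cube([52, 52, 515]);
translate([1916, 0, 0]) cube([52, 52, 515]);
translate([1916, 854, 0]) cube([52, 52, 515]);
translate([52, 0, 243]) cube([1864, 24, 137]);
translate([52, 882, 243]) cube([1864, 24, 137]);
translate([0, 52, 243]) cube([24, 802, 137]);
translate([1944, 52, 243]) cube([24, 802, 137]);
translate([183, 0, 380]) cube([61, 906, 16]);
translate([375, 0, 380]) cube([61, 906, 16]);
translate([567, 0, 380]) cube([61, 906, 16]);
translate([759, 0, 380]) cube([61, 906, 16]);
translate([951, 0, 380]) cube([61, 906, 16]);
translate([1143, 0, 380]) cube([61, 906, 16]);
translate([1335, 0, 380]) cube([61, 906, 16]);
translate([1527, 0, 380]) cube([61, 906, 16]);
translate([1719, 0, 380]) cube([61, 906, 16]);


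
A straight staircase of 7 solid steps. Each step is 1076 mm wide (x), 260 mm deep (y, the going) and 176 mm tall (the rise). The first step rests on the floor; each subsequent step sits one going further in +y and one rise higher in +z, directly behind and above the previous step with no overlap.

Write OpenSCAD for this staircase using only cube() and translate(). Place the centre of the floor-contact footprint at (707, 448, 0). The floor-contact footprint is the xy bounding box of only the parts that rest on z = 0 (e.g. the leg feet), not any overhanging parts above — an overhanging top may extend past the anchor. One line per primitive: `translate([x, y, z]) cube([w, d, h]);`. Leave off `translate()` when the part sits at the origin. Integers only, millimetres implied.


translate([169, 318, 0]) cube([1076, 260, 176]);
translate([169, 578, 176]) cube([1076, 260, 176]);
translate([169, 838, 352]) cube([1076, 260, 176]);
translate([169, 1098, 528]) cube([1076, 260, 176]);
translate([169, 1358, 704]) cube([1076, 260, 176]);
translate([169, 1618, 880]) cube([1076, 260, 176]);
translate([169, 1878, 1056]) cube([1076, 260, 176]);


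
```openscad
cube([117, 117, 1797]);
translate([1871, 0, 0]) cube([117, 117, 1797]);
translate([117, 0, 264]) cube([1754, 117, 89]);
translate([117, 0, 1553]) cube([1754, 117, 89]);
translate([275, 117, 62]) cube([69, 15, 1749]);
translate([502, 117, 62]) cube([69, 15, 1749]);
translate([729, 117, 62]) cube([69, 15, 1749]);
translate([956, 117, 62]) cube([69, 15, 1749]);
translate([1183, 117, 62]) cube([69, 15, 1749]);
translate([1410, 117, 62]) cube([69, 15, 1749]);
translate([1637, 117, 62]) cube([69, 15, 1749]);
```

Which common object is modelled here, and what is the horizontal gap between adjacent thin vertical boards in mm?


A fence section. The picket gap is 158 mm.

Two posts, two rails, 7 pickets — a fence section. Span 1754 mm holds 7 pickets of 69 mm with 8 equal gaps: ⌊(1754 − 7·69) / 8⌋ = 158 mm.


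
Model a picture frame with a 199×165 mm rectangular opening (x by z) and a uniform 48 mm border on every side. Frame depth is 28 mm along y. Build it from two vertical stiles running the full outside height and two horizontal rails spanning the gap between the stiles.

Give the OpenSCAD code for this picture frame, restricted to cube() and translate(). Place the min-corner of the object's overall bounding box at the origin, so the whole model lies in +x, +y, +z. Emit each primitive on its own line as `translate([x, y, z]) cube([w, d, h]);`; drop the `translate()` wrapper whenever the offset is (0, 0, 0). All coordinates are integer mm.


cube([48, 28, 261]);
translate([247, 0, 0]) cube([48, 28, 261]);
translate([48, 0, 0]) cube([199, 28, 48]);
translate([48, 0, 213]) cube([199, 28, 48]);


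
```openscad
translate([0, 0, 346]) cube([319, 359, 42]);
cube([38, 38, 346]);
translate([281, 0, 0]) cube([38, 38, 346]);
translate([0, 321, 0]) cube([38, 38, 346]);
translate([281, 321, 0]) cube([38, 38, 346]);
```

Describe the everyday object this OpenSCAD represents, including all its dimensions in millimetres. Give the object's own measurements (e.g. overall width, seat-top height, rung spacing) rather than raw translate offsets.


A simple wooden stool: a rectangular seat 319 mm (x) by 359 mm (y), 42 mm thick, top face at z = 388 mm, on four square legs, each 38×38 mm in cross-section. The legs rest on z = 0, each flush with a corner of the seat.


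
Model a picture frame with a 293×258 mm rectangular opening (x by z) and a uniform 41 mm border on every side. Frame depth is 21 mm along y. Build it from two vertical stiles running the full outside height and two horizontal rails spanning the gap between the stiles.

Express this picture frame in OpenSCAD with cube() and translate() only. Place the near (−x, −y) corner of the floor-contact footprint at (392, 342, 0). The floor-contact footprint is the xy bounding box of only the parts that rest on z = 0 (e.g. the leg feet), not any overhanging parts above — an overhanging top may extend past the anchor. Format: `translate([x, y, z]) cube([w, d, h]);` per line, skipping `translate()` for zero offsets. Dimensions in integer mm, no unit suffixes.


translate([392, 342, 0]) cube([41, 21, 340]);
translate([726, 342, 0]) cube([41, 21, 340]);
translate([433, 342, 0]) cube([293, 21, 41]);
translate([433, 342, 299]) cube([293, 21, 41]);


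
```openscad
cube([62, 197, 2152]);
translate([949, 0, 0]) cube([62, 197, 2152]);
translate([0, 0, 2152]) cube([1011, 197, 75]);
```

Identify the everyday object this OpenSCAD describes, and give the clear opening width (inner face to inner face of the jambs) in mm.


A door frame. The clear opening width is 887 mm.

Two 2152 mm tall posts with a header on top — a door frame. The left jamb is 62 mm wide at x = 0; the right jamb starts at x = 949. The clear opening is 949 − 62 = 887 mm.


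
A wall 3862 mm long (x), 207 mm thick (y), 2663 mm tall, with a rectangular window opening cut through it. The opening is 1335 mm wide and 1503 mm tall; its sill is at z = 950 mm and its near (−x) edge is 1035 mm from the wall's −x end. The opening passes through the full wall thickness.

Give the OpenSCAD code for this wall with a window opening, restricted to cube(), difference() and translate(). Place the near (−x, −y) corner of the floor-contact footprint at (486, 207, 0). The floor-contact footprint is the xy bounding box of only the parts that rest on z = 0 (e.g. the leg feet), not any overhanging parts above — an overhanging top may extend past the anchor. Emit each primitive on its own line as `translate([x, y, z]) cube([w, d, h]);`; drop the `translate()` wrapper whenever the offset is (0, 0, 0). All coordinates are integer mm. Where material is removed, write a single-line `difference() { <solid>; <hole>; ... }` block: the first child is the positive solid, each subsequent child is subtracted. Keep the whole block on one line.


difference() { translate([486, 207, 0]) cube([3862, 207, 2663]); translate([1521, 207, 950]) cube([1335, 207, 1503]); }


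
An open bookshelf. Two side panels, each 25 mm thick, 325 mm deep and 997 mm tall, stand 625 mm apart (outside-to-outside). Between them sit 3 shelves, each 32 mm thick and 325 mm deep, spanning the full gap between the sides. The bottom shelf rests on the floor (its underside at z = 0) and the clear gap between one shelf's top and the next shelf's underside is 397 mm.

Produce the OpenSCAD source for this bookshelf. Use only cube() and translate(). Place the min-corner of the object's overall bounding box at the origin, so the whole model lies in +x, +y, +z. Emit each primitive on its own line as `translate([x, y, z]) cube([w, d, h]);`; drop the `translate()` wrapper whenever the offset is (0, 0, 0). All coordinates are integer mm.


cube([25, 325, 997]);
translate([600, 0, 0]) cube([25, 325, 997]);
translate([25, 0, 0]) cube([575, 325, 32]);
translate([25, 0, 429]) cube([575, 325, 32]);
translate([25, 0, 858]) cube([575, 325, 32]);


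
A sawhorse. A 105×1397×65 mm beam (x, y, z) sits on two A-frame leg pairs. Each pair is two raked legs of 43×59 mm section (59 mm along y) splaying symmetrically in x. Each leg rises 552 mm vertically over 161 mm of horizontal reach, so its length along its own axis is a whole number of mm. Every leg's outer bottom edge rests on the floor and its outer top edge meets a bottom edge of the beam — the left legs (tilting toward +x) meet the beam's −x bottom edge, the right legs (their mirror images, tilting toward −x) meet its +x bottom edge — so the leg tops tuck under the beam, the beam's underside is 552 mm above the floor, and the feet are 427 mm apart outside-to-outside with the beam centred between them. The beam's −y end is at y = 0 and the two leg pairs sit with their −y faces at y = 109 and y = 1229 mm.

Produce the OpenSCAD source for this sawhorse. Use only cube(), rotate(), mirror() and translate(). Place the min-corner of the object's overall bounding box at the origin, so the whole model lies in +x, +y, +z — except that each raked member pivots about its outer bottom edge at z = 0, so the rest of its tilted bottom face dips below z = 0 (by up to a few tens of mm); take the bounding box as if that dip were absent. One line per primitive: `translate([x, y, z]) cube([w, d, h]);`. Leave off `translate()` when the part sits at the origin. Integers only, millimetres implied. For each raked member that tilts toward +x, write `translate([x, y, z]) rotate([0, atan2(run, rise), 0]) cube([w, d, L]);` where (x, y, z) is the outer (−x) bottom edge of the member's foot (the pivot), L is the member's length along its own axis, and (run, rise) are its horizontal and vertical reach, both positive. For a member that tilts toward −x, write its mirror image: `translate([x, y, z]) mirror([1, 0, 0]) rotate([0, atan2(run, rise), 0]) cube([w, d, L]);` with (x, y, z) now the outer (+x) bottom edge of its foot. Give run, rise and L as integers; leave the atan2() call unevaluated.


translate([161, 0, 552]) cube([105, 1397, 65]);
translate([0, 109, 0]) rotate([0, atan2(161, 552), 0]) cube([43, 59, 575]);
translate([427, 109, 0]) mirror([1, 0, 0]) rotate([0, atan2(161, 552), 0]) cube([43, 59, 575]);
translate([0, 1229, 0]) rotate([0, atan2(161, 552), 0]) cube([43, 59, 575]);
translate([427, 1229, 0]) mirror([1, 0, 0]) rotate([0, atan2(161, 552), 0]) cube([43, 59, 575]);


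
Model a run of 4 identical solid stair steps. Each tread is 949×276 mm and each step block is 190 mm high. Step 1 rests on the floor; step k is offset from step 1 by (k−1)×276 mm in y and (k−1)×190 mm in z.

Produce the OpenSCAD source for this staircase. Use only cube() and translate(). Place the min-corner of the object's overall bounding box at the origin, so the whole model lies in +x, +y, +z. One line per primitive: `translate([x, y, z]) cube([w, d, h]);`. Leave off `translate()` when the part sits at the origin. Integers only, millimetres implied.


cube([949, 276, 190]);
translate([0, 276, 190]) cube([949, 276, 190]);
translate([0, 552, 380]) cube([949, 276, 190]);
translate([0, 828, 570]) cube([949, 276, 190]);


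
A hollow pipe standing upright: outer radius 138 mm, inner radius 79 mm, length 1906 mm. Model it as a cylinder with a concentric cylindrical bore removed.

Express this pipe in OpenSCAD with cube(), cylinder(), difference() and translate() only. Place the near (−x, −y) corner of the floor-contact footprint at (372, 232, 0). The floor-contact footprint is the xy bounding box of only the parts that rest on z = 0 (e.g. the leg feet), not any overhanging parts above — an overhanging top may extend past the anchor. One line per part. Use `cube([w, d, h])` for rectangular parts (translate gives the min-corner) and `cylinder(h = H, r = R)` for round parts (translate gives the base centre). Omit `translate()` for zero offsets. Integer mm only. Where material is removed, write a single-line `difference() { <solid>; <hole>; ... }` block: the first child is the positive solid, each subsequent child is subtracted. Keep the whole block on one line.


difference() { translate([510, 370, 0]) cylinder(h = 1906, r = 138); translate([510, 370, 0]) cylinder(h = 1906, r = 79); }


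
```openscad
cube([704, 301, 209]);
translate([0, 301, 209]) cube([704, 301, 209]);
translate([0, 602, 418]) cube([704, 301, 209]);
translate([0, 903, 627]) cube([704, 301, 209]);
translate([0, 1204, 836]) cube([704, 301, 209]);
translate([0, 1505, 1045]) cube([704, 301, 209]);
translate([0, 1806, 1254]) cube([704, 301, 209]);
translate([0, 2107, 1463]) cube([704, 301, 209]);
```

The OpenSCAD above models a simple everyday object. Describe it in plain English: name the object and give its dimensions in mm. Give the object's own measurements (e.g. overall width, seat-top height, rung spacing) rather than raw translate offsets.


A straight staircase of 8 solid steps. Each step is 704 mm wide (x), 301 mm deep (y, the going) and 209 mm tall (the rise). The first step rests on the floor; each subsequent step sits one going further in +y and one rise higher in +z, directly behind and above the previous step with no overlap.


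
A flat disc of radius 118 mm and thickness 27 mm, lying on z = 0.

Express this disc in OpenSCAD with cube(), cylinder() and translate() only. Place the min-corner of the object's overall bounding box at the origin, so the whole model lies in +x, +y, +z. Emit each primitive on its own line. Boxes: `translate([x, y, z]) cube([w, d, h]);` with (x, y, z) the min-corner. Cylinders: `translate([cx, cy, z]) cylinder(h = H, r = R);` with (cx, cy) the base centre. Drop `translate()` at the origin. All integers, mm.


translate([118, 118, 0]) cylinder(h = 27, r = 118);


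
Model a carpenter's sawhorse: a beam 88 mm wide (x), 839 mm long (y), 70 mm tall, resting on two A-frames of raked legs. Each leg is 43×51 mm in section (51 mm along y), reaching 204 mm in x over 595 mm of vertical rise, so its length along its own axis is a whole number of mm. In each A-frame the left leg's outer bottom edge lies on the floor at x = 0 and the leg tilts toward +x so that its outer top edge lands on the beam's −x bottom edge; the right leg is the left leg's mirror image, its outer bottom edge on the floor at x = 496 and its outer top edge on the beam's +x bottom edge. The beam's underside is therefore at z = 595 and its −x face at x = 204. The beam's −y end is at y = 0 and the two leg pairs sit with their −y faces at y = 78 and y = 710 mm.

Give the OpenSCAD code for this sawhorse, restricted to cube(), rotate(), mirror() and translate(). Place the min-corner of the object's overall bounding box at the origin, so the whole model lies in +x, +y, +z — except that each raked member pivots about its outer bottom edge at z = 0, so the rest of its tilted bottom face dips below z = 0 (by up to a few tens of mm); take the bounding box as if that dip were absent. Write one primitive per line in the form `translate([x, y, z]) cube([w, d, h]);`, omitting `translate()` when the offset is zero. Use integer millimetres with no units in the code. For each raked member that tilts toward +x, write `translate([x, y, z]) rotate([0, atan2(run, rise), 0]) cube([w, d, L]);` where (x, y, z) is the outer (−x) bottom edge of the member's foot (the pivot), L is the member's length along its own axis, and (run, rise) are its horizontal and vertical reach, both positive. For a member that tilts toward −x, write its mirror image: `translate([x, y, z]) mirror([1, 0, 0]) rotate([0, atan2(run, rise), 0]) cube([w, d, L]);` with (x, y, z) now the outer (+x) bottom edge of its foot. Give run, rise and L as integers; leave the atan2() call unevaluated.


translate([204, 0, 595]) cube([88, 839, 70]);
translate([0, 78, 0]) rotate([0, atan2(204, 595), 0]) cube([43, 51, 629]);
translate([496, 78, 0]) mirror([1, 0, 0]) rotate([0, atan2(204, 595), 0]) cube([43, 51, 629]);
translate([0, 710, 0]) rotate([0, atan2(204, 595), 0]) cube([43, 51, 629]);
translate([496, 710, 0]) mirror([1, 0, 0]) rotate([0, atan2(204, 595), 0]) cube([43, 51, 629]);


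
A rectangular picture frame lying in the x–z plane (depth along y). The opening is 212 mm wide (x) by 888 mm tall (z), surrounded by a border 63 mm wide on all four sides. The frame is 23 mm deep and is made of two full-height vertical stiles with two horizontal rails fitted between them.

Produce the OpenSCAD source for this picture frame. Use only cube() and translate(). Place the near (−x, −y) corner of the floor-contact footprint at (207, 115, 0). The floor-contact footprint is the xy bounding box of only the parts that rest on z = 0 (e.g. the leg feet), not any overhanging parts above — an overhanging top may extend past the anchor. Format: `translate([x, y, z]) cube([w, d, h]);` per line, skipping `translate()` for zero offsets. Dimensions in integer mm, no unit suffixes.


translate([207, 115, 0]) cube([63, 23, 1014]);
translate([482, 115, 0]) cube([63, 23, 1014]);
translate([270, 115, 0]) cube([212, 23, 63]);
translate([270, 115, 951]) cube([212, 23, 63]);


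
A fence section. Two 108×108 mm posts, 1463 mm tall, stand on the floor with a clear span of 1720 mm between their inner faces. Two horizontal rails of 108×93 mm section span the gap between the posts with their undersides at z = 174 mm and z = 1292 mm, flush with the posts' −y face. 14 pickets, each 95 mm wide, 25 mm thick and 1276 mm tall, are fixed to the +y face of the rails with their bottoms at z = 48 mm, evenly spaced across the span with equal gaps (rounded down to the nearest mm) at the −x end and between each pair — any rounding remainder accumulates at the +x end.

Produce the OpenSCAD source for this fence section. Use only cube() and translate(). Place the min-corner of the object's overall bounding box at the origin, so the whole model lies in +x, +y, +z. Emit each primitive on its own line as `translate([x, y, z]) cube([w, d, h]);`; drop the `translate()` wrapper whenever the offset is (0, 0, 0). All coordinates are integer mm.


cube([108, 108, 1463]);
translate([1828, 0, 0]) cube([108, 108, 1463]);
translate([108, 0, 174]) cube([1720, 108, 93]);
translate([108, 0, 1292]) cube([1720, 108, 93]);
translate([134, 108, 48]) cube([95, 25, 1276]);
translate([255, 108, 48]) cube([95, 25, 1276]);
translate([376, 108, 48]) cube([95, 25, 1276]);
translate([497, 108, 48]) cube([95, 25, 1276]);
translate([618, 108, 48]) cube([95, 25, 1276]);
translate([739, 108, 48]) cube([95, 25, 1276]);
translate([860, 108, 48]) cube([95, 25, 1276]);
translate([981, 108, 48]) cube([95, 25, 1276]);
translate([1102, 108, 48]) cube([95, 25, 1276]);
translate([1223, 108, 48]) cube([95, 25, 1276]);
translate([1344, 108, 48]) cube([95, 25, 1276]);
translate([1465, 108, 48]) cube([95, 25, 1276]);
translate([1586, 108, 48]) cube([95, 25, 1276]);
translate([1707, 108, 48]) cube([95, 25, 1276]);


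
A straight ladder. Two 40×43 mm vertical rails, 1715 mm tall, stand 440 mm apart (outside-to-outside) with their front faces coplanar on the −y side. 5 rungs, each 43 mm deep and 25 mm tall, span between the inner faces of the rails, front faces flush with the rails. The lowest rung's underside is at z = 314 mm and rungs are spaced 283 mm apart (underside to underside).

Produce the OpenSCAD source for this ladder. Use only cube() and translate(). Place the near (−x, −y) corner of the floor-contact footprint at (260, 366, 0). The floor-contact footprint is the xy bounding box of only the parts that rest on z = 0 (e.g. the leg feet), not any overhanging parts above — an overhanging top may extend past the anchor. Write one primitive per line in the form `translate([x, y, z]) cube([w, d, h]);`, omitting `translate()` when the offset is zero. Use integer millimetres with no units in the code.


translate([260, 366, 0]) cube([40, 43, 1715]);
translate([660, 366, 0]) cube([40, 43, 1715]);
translate([300, 366, 314]) cube([360, 43, 25]);
translate([300, 366, 597]) cube([360, 43, 25]);
translate([300, 366, 880]) cube([360, 43, 25]);
translate([300, 366, 1163]) cube([360, 43, 25]);
translate([300, 366, 1446]) cube([360, 43, 25]);
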